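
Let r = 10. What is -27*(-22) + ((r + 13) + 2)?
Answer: 619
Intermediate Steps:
-27*(-22) + ((r + 13) + 2) = -27*(-22) + ((10 + 13) + 2) = 594 + (23 + 2) = 594 + 25 = 619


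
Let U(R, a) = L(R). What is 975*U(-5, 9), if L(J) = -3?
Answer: -2925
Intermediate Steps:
U(R, a) = -3
975*U(-5, 9) = 975*(-3) = -2925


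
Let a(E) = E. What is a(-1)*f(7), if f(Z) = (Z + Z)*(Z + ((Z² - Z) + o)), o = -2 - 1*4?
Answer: -602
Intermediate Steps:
o = -6 (o = -2 - 4 = -6)
f(Z) = 2*Z*(-6 + Z²) (f(Z) = (Z + Z)*(Z + ((Z² - Z) - 6)) = (2*Z)*(Z + (-6 + Z² - Z)) = (2*Z)*(-6 + Z²) = 2*Z*(-6 + Z²))
a(-1)*f(7) = -2*7*(-6 + 7²) = -2*7*(-6 + 49) = -2*7*43 = -1*602 = -602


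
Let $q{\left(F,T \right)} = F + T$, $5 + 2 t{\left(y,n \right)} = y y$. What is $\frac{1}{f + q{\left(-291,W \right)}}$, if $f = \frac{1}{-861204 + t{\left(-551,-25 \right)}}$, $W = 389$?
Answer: $\frac{709406}{69521787} \approx 0.010204$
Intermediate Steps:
$t{\left(y,n \right)} = - \frac{5}{2} + \frac{y^{2}}{2}$ ($t{\left(y,n \right)} = - \frac{5}{2} + \frac{y y}{2} = - \frac{5}{2} + \frac{y^{2}}{2}$)
$f = - \frac{1}{709406}$ ($f = \frac{1}{-861204 - \left(\frac{5}{2} - \frac{\left(-551\right)^{2}}{2}\right)} = \frac{1}{-861204 + \left(- \frac{5}{2} + \frac{1}{2} \cdot 303601\right)} = \frac{1}{-861204 + \left(- \frac{5}{2} + \frac{303601}{2}\right)} = \frac{1}{-861204 + 151798} = \frac{1}{-709406} = - \frac{1}{709406} \approx -1.4096 \cdot 10^{-6}$)
$\frac{1}{f + q{\left(-291,W \right)}} = \frac{1}{- \frac{1}{709406} + \left(-291 + 389\right)} = \frac{1}{- \frac{1}{709406} + 98} = \frac{1}{\frac{69521787}{709406}} = \frac{709406}{69521787}$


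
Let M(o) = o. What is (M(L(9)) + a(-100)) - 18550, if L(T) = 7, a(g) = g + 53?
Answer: -18590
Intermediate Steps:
a(g) = 53 + g
(M(L(9)) + a(-100)) - 18550 = (7 + (53 - 100)) - 18550 = (7 - 47) - 18550 = -40 - 18550 = -18590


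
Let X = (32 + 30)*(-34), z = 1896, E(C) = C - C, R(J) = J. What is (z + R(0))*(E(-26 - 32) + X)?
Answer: -3996768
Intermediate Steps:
E(C) = 0
X = -2108 (X = 62*(-34) = -2108)
(z + R(0))*(E(-26 - 32) + X) = (1896 + 0)*(0 - 2108) = 1896*(-2108) = -3996768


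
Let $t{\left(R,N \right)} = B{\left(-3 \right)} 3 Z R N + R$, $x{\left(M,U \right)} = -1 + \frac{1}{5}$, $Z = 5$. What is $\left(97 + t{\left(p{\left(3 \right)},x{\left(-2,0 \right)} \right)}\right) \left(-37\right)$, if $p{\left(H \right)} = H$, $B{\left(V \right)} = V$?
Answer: $-7696$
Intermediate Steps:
$x{\left(M,U \right)} = - \frac{4}{5}$ ($x{\left(M,U \right)} = -1 + \frac{1}{5} = - \frac{4}{5}$)
$t{\left(R,N \right)} = R - 45 N R$ ($t{\left(R,N \right)} = \left(-3\right) 3 \cdot 5 R N + R = \left(-9\right) 5 R N + R = - 45 R N + R = - 45 N R + R = R - 45 N R$)
$\left(97 + t{\left(p{\left(3 \right)},x{\left(-2,0 \right)} \right)}\right) \left(-37\right) = \left(97 + 3 \left(1 - -36\right)\right) \left(-37\right) = \left(97 + 3 \left(1 + 36\right)\right) \left(-37\right) = \left(97 + 3 \cdot 37\right) \left(-37\right) = \left(97 + 111\right) \left(-37\right) = 208 \left(-37\right) = -7696$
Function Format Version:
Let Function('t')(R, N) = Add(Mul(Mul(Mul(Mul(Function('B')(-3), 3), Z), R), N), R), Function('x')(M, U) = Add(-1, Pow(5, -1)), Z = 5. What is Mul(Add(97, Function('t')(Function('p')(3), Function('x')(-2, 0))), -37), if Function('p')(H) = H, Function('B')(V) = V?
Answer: -7696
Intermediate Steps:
Function('x')(M, U) = Rational(-4, 5) (Function('x')(M, U) = Add(-1, Rational(1, 5)) = Rational(-4, 5))
Function('t')(R, N) = Add(R, Mul(-45, N, R)) (Function('t')(R, N) = Add(Mul(Mul(Mul(Mul(-3, 3), 5), R), N), R) = Add(Mul(Mul(Mul(-9, 5), R), N), R) = Add(Mul(Mul(-45, R), N), R) = Add(Mul(-45, N, R), R) = Add(R, Mul(-45, N, R)))
Mul(Add(97, Function('t')(Function('p')(3), Function('x')(-2, 0))), -37) = Mul(Add(97, Mul(3, Add(1, Mul(-45, Rational(-4, 5))))), -37) = Mul(Add(97, Mul(3, Add(1, 36))), -37) = Mul(Add(97, Mul(3, 37)), -37) = Mul(Add(97, 111), -37) = Mul(208, -37) = -7696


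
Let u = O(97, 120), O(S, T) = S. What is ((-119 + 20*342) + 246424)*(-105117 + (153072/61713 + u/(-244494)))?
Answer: -44610225709794358135/1676495358 ≈ -2.6609e+10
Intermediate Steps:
u = 97
((-119 + 20*342) + 246424)*(-105117 + (153072/61713 + u/(-244494))) = ((-119 + 20*342) + 246424)*(-105117 + (153072/61713 + 97/(-244494))) = ((-119 + 6840) + 246424)*(-105117 + (153072*(1/61713) + 97*(-1/244494))) = (6721 + 246424)*(-105117 + (17008/6857 - 97/244494)) = 253145*(-105117 + 4157688823/1676495358) = 253145*(-176224004858063/1676495358) = -44610225709794358135/1676495358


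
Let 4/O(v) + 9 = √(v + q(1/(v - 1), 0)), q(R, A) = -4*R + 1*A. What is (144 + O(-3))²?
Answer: 16*(23256*√2 + 101737*I)/(18*√2 + 79*I) ≈ 20611.0 - 19.569*I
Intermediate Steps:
q(R, A) = A - 4*R (q(R, A) = -4*R + A = A - 4*R)
O(v) = 4/(-9 + √(v - 4/(-1 + v))) (O(v) = 4/(-9 + √(v + (0 - 4/(v - 1)))) = 4/(-9 + √(v + (0 - 4/(-1 + v)))) = 4/(-9 + √(v - 4/(-1 + v))))
(144 + O(-3))² = (144 + 4/(-9 + √((-4 - 3*(-1 - 3))/(-1 - 3))))² = (144 + 4/(-9 + √((-4 - 3*(-4))/(-4))))² = (144 + 4/(-9 + √(-(-4 + 12)/4)))² = (144 + 4/(-9 + √(-¼*8)))² = (144 + 4/(-9 + √(-2)))² = (144 + 4/(-9 + I*√2))²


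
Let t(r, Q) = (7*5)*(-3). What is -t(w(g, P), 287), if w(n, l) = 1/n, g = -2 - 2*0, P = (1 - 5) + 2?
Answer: 105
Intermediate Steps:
P = -2 (P = -4 + 2 = -2)
g = -2 (g = -2 + 0 = -2)
t(r, Q) = -105 (t(r, Q) = 35*(-3) = -105)
-t(w(g, P), 287) = -1*(-105) = 105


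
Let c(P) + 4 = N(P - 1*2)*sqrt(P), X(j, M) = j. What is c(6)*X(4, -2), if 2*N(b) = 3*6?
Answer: -16 + 36*sqrt(6) ≈ 72.182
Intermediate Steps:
N(b) = 9 (N(b) = (3*6)/2 = (1/2)*18 = 9)
c(P) = -4 + 9*sqrt(P)
c(6)*X(4, -2) = (-4 + 9*sqrt(6))*4 = -16 + 36*sqrt(6)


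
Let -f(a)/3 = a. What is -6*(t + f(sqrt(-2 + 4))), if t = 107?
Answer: -642 + 18*sqrt(2) ≈ -616.54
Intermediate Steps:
f(a) = -3*a
-6*(t + f(sqrt(-2 + 4))) = -6*(107 - 3*sqrt(-2 + 4)) = -6*(107 - 3*sqrt(2)) = -642 + 18*sqrt(2)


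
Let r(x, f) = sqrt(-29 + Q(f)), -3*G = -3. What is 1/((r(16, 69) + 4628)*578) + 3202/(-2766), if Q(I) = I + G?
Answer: -9910028504065/8560633258641 - sqrt(41)/12379802254 ≈ -1.1576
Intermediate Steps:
G = 1 (G = -1/3*(-3) = 1)
Q(I) = 1 + I (Q(I) = I + 1 = 1 + I)
r(x, f) = sqrt(-28 + f) (r(x, f) = sqrt(-29 + (1 + f)) = sqrt(-28 + f))
1/((r(16, 69) + 4628)*578) + 3202/(-2766) = 1/((sqrt(-28 + 69) + 4628)*578) + 3202/(-2766) = (1/578)/(sqrt(41) + 4628) + 3202*(-1/2766) = (1/578)/(4628 + sqrt(41)) - 1601/1383 = 1/(578*(4628 + sqrt(41))) - 1601/1383 = -1601/1383 + 1/(578*(4628 + sqrt(41)))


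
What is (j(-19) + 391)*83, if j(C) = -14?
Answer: 31291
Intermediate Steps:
(j(-19) + 391)*83 = (-14 + 391)*83 = 377*83 = 31291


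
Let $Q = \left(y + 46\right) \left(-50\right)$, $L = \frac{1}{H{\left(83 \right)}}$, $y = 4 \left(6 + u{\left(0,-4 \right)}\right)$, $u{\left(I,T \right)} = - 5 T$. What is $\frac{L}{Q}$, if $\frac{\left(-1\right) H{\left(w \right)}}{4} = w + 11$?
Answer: $\frac{1}{2820000} \approx 3.5461 \cdot 10^{-7}$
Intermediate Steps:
$H{\left(w \right)} = -44 - 4 w$ ($H{\left(w \right)} = - 4 \left(w + 11\right) = - 4 \left(11 + w\right) = -44 - 4 w$)
$y = 104$ ($y = 4 \left(6 - -20\right) = 4 \left(6 + 20\right) = 4 \cdot 26 = 104$)
$L = - \frac{1}{376}$ ($L = \frac{1}{-44 - 332} = \frac{1}{-376} = - \frac{1}{376} \approx -0.0026596$)
$Q = -7500$ ($Q = \left(104 + 46\right) \left(-50\right) = 150 \left(-50\right) = -7500$)
$\frac{L}{Q} = - \frac{1}{376 \left(-7500\right)} = \left(- \frac{1}{376}\right) \left(- \frac{1}{7500}\right) = \frac{1}{2820000}$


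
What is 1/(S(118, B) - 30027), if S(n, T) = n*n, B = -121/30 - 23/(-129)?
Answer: -1/16103 ≈ -6.2100e-5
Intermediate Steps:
B = -4973/1290 (B = -121*1/30 - 23*(-1/129) = -121/30 + 23/129 = -4973/1290 ≈ -3.8550)
S(n, T) = n²
1/(S(118, B) - 30027) = 1/(118² - 30027) = 1/(13924 - 30027) = 1/(-16103) = -1/16103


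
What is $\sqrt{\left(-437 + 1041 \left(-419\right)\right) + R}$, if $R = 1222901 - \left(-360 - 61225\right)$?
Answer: $\sqrt{847870} \approx 920.8$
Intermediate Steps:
$R = 1284486$ ($R = 1222901 - \left(-360 - 61225\right) = 1222901 - -61585 = 1222901 + 61585 = 1284486$)
$\sqrt{\left(-437 + 1041 \left(-419\right)\right) + R} = \sqrt{\left(-437 + 1041 \left(-419\right)\right) + 1284486} = \sqrt{\left(-437 - 436179\right) + 1284486} = \sqrt{-436616 + 1284486} = \sqrt{847870}$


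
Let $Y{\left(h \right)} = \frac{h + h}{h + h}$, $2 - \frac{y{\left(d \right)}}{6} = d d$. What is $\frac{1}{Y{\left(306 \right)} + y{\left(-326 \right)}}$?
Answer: $- \frac{1}{637643} \approx -1.5683 \cdot 10^{-6}$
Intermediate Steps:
$y{\left(d \right)} = 12 - 6 d^{2}$ ($y{\left(d \right)} = 12 - 6 d d = 12 - 6 d^{2}$)
$Y{\left(h \right)} = 1$ ($Y{\left(h \right)} = \frac{2 h}{2 h} = 2 h \frac{1}{2 h} = 1$)
$\frac{1}{Y{\left(306 \right)} + y{\left(-326 \right)}} = \frac{1}{1 + \left(12 - 6 \left(-326\right)^{2}\right)} = \frac{1}{1 + \left(12 - 637656\right)} = \frac{1}{1 - 637644} = \frac{1}{-637643} = - \frac{1}{637643}$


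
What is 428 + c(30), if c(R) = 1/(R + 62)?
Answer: 39377/92 ≈ 428.01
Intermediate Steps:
c(R) = 1/(62 + R)
428 + c(30) = 428 + 1/(62 + 30) = 428 + 1/92 = 39377/92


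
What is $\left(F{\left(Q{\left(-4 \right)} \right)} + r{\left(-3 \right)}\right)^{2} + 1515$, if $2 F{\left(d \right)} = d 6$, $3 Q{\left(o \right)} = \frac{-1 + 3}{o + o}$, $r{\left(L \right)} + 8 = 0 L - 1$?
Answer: $\frac{25609}{16} \approx 1600.6$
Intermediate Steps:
$r{\left(L \right)} = -9$ ($r{\left(L \right)} = -8 - \left(1 + 0 L\right) = -8 + \left(0 - 1\right) = -8 - 1 = -9$)
$Q{\left(o \right)} = \frac{1}{3 o}$ ($Q{\left(o \right)} = \frac{\left(-1 + 3\right) \frac{1}{o + o}}{3} = \frac{2 \frac{1}{2 o}}{3} = \frac{1}{3 o}$)
$F{\left(d \right)} = 3 d$ ($F{\left(d \right)} = \frac{d 6}{2} = \frac{6 d}{2} = 3 d$)
$\left(F{\left(Q{\left(-4 \right)} \right)} + r{\left(-3 \right)}\right)^{2} + 1515 = \left(3 \frac{1}{3 \left(-4\right)} - 9\right)^{2} + 1515 = \left(3 \cdot \frac{1}{3} \left(- \frac{1}{4}\right) - 9\right)^{2} + 1515 = \left(3 \left(- \frac{1}{12}\right) - 9\right)^{2} + 1515 = \left(- \frac{1}{4} - 9\right)^{2} + 1515 = \left(- \frac{37}{4}\right)^{2} + 1515 = \frac{1369}{16} + 1515 = \frac{25609}{16}$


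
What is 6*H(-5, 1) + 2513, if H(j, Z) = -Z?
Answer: 2507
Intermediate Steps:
6*H(-5, 1) + 2513 = 6*(-1*1) + 2513 = 6*(-1) + 2513 = -6 + 2513 = 2507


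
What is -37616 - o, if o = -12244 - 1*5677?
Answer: -19695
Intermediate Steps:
o = -17921 (o = -12244 - 5677 = -17921)
-37616 - o = -37616 - 1*(-17921) = -37616 + 17921 = -19695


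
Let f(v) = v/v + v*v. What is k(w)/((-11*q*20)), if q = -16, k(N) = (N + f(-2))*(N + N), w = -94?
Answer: 4183/880 ≈ 4.7534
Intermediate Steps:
f(v) = 1 + v**2
k(N) = 2*N*(5 + N) (k(N) = (N + (1 + (-2)**2))*(N + N) = (N + (1 + 4))*(2*N) = (N + 5)*(2*N) = (5 + N)*(2*N) = 2*N*(5 + N))
k(w)/((-11*q*20)) = (2*(-94)*(5 - 94))/((-11*(-16)*20)) = (2*(-94)*(-89))/((176*20)) = 16732/3520 = 16732*(1/3520) = 4183/880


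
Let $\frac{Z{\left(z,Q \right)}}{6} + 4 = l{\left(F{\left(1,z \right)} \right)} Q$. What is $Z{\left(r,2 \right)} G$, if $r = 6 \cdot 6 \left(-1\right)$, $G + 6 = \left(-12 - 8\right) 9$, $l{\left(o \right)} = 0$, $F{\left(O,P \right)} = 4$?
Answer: $4464$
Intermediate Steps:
$G = -186$ ($G = -6 + \left(-12 - 8\right) 9 = -6 - 180 = -186$)
$r = -36$ ($r = 36 \left(-1\right) = -36$)
$Z{\left(z,Q \right)} = -24$ ($Z{\left(z,Q \right)} = -24 + 6 \cdot 0 Q = -24 + 6 \cdot 0 = -24 + 0 = -24$)
$Z{\left(r,2 \right)} G = \left(-24\right) \left(-186\right) = 4464$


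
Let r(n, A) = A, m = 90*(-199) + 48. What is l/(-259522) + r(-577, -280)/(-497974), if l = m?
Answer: 2241869437/32308802107 ≈ 0.069389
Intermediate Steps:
m = -17862 (m = -17910 + 48 = -17862)
l = -17862
l/(-259522) + r(-577, -280)/(-497974) = -17862/(-259522) - 280/(-497974) = -17862*(-1/259522) - 280*(-1/497974) = 8931/129761 + 140/248987 = 2241869437/32308802107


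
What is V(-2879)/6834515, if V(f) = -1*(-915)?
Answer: 183/1366903 ≈ 0.00013388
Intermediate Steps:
V(f) = 915
V(-2879)/6834515 = 915/6834515 = 915*(1/6834515) = 183/1366903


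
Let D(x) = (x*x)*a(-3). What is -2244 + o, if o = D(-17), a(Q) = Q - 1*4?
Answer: -4267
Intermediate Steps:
a(Q) = -4 + Q (a(Q) = Q - 4 = -4 + Q)
D(x) = -7*x² (D(x) = (x*x)*(-4 - 3) = x²*(-7) = -7*x²)
o = -2023 (o = -7*(-17)² = -7*289 = -2023)
-2244 + o = -2244 - 2023 = -4267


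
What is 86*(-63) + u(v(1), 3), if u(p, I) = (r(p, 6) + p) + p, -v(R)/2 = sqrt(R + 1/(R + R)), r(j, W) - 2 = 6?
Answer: -5410 - 2*sqrt(6) ≈ -5414.9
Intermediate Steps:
r(j, W) = 8 (r(j, W) = 2 + 6 = 8)
v(R) = -2*sqrt(R + 1/(2*R)) (v(R) = -2*sqrt(R + 1/(R + R)) = -2*sqrt(R + 1/(2*R)))
u(p, I) = 8 + 2*p (u(p, I) = (8 + p) + p = 8 + 2*p)
86*(-63) + u(v(1), 3) = 86*(-63) + (8 + 2*(-sqrt(2/1 + 4*1))) = -5418 + (8 + 2*(-sqrt(2*1 + 4))) = -5418 + (8 + 2*(-sqrt(2 + 4))) = -5418 + (8 + 2*(-sqrt(6))) = -5418 + (8 - 2*sqrt(6)) = -5410 - 2*sqrt(6)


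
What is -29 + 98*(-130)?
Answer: -12769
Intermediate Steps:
-29 + 98*(-130) = -29 - 12740 = -12769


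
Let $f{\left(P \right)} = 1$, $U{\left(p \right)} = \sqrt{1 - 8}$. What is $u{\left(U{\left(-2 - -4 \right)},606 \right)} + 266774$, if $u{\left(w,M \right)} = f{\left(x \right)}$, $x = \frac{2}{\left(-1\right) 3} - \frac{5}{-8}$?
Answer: $266775$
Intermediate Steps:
$U{\left(p \right)} = i \sqrt{7}$ ($U{\left(p \right)} = \sqrt{-7} = i \sqrt{7}$)
$x = - \frac{1}{24}$ ($x = \frac{2}{-3} - - \frac{5}{8} = 2 \left(- \frac{1}{3}\right) + \frac{5}{8} = - \frac{2}{3} + \frac{5}{8} = - \frac{1}{24} \approx -0.041667$)
$u{\left(w,M \right)} = 1$
$u{\left(U{\left(-2 - -4 \right)},606 \right)} + 266774 = 1 + 266774 = 266775$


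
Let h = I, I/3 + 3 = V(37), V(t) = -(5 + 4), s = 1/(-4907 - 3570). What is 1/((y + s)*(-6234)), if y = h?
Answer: 8477/1902448482 ≈ 4.4558e-6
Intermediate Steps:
s = -1/8477 (s = 1/(-8477) = -1/8477 ≈ -0.00011797)
V(t) = -9 (V(t) = -1*9 = -9)
I = -36 (I = -9 + 3*(-9) = -9 - 27 = -36)
h = -36
y = -36
1/((y + s)*(-6234)) = 1/(-36 - 1/8477*(-6234)) = -1/6234/(-305173/8477) = -8477/305173*(-1/6234) = 8477/1902448482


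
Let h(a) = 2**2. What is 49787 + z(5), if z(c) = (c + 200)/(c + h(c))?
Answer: 448288/9 ≈ 49810.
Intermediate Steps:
h(a) = 4
z(c) = (200 + c)/(4 + c) (z(c) = (c + 200)/(c + 4) = (200 + c)/(4 + c))
49787 + z(5) = 49787 + (200 + 5)/(4 + 5) = 49787 + 205/9 = 448288/9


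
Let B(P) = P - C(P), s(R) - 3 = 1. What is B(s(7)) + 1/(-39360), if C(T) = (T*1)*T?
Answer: -472321/39360 ≈ -12.000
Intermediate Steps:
C(T) = T² (C(T) = T*T = T²)
s(R) = 4 (s(R) = 3 + 1 = 4)
B(P) = P - P²
B(s(7)) + 1/(-39360) = 4*(1 - 1*4) + 1/(-39360) = 4*(1 - 4) - 1/39360 = 4*(-3) - 1/39360 = -12 - 1/39360 = -472321/39360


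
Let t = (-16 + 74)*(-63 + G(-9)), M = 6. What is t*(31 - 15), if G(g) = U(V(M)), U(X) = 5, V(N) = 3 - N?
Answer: -53824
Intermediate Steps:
G(g) = 5
t = -3364 (t = (-16 + 74)*(-63 + 5) = 58*(-58) = -3364)
t*(31 - 15) = -3364*(31 - 15) = -3364*16 = -53824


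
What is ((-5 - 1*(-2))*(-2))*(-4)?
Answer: -24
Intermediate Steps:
((-5 - 1*(-2))*(-2))*(-4) = ((-5 + 2)*(-2))*(-4) = -3*(-2)*(-4) = 6*(-4) = -24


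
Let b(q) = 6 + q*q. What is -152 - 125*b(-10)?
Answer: -13402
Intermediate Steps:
b(q) = 6 + q²
-152 - 125*b(-10) = -152 - 125*(6 + (-10)²) = -152 - 125*(6 + 100) = -152 - 125*106 = -152 - 13250 = -13402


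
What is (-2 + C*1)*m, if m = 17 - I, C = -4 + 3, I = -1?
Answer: -54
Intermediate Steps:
C = -1
m = 18 (m = 17 - 1*(-1) = 17 + 1 = 18)
(-2 + C*1)*m = (-2 - 1*1)*18 = (-2 - 1)*18 = -3*18 = -54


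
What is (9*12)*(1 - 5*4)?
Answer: -2052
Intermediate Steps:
(9*12)*(1 - 5*4) = 108*(1 - 20) = 108*(-19) = -2052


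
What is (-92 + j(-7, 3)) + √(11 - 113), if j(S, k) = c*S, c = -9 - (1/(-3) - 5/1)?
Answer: -199/3 + I*√102 ≈ -66.333 + 10.1*I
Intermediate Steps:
c = -11/3 (c = -9 - (1*(-⅓) - 5*1) = -9 - (-⅓ - 5) = -9 - 1*(-16/3) = -9 + 16/3 = -11/3 ≈ -3.6667)
j(S, k) = -11*S/3
(-92 + j(-7, 3)) + √(11 - 113) = (-92 - 11/3*(-7)) + √(11 - 113) = (-92 + 77/3) + √(-102) = -199/3 + I*√102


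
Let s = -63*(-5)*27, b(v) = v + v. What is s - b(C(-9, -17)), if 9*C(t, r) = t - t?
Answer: 8505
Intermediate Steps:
C(t, r) = 0 (C(t, r) = (t - t)/9 = (⅑)*0 = 0)
b(v) = 2*v
s = 8505 (s = 315*27 = 8505)
s - b(C(-9, -17)) = 8505 - 2*0 = 8505 - 1*0 = 8505 + 0 = 8505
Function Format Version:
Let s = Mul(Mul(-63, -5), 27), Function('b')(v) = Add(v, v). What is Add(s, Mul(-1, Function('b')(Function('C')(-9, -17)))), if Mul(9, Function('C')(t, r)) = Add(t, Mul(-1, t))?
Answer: 8505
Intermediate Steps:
Function('C')(t, r) = 0 (Function('C')(t, r) = Mul(Rational(1, 9), Add(t, Mul(-1, t))) = Mul(Rational(1, 9), 0) = 0)
Function('b')(v) = Mul(2, v)
s = 8505 (s = Mul(315, 27) = 8505)
Add(s, Mul(-1, Function('b')(Function('C')(-9, -17)))) = Add(8505, Mul(-1, Mul(2, 0))) = Add(8505, Mul(-1, 0)) = Add(8505, 0) = 8505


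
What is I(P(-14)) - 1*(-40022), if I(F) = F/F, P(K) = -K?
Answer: 40023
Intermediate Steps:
I(F) = 1
I(P(-14)) - 1*(-40022) = 1 - 1*(-40022) = 1 + 40022 = 40023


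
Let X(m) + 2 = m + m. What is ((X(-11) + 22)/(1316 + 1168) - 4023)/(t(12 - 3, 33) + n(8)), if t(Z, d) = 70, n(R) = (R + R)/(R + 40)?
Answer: -4996567/87354 ≈ -57.199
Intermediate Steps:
X(m) = -2 + 2*m (X(m) = -2 + (m + m) = -2 + 2*m)
n(R) = 2*R/(40 + R) (n(R) = (2*R)/(40 + R) = 2*R/(40 + R))
((X(-11) + 22)/(1316 + 1168) - 4023)/(t(12 - 3, 33) + n(8)) = (((-2 + 2*(-11)) + 22)/(1316 + 1168) - 4023)/(70 + 2*8/(40 + 8)) = (((-2 - 22) + 22)/2484 - 4023)/(70 + 2*8/48) = ((-24 + 22)*(1/2484) - 4023)/(70 + 2*8*(1/48)) = (-2*1/2484 - 4023)/(70 + ⅓) = (-1/1242 - 4023)/(211/3) = -4996567/1242*3/211 = -4996567/87354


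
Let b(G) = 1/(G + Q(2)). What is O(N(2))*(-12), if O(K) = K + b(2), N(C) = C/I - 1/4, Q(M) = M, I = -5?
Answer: 24/5 ≈ 4.8000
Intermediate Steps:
N(C) = -¼ - C/5 (N(C) = C/(-5) - 1/4 = C*(-⅕) - 1*¼ = -C/5 - ¼ = -¼ - C/5)
b(G) = 1/(2 + G) (b(G) = 1/(G + 2) = 1/(2 + G))
O(K) = ¼ + K (O(K) = K + 1/(2 + 2) = K + 1/4 = K + ¼ = ¼ + K)
O(N(2))*(-12) = (¼ + (-¼ - ⅕*2))*(-12) = (¼ + (-¼ - ⅖))*(-12) = (¼ - 13/20)*(-12) = -⅖*(-12) = 24/5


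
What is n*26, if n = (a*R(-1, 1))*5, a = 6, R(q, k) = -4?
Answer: -3120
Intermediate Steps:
n = -120 (n = (6*(-4))*5 = -24*5 = -120)
n*26 = -120*26 = -3120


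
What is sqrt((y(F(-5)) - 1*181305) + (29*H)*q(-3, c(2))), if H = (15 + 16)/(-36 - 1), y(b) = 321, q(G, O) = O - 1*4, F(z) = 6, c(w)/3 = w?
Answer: I*sqrt(247833622)/37 ≈ 425.48*I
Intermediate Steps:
c(w) = 3*w
q(G, O) = -4 + O (q(G, O) = O - 4 = -4 + O)
H = -31/37 (H = 31/(-37) = 31*(-1/37) = -31/37 ≈ -0.83784)
sqrt((y(F(-5)) - 1*181305) + (29*H)*q(-3, c(2))) = sqrt((321 - 1*181305) + (29*(-31/37))*(-4 + 3*2)) = sqrt((321 - 181305) - 899*(-4 + 6)/37) = sqrt(-180984 - 899/37*2) = sqrt(-180984 - 1798/37) = sqrt(-6698206/37) = I*sqrt(247833622)/37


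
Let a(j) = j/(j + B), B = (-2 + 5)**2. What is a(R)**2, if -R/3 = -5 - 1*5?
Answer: 100/169 ≈ 0.59172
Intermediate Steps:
B = 9 (B = 3**2 = 9)
R = 30 (R = -3*(-5 - 1*5) = -3*(-5 - 5) = -3*(-10) = 30)
a(j) = j/(9 + j) (a(j) = j/(j + 9) = j/(9 + j))
a(R)**2 = (30/(9 + 30))**2 = (30/39)**2 = (30*(1/39))**2 = (10/13)**2 = 100/169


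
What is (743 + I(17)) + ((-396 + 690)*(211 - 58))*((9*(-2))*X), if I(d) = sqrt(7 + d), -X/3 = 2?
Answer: 4858799 + 2*sqrt(6) ≈ 4.8588e+6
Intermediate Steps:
X = -6 (X = -3*2 = -6)
(743 + I(17)) + ((-396 + 690)*(211 - 58))*((9*(-2))*X) = (743 + sqrt(7 + 17)) + ((-396 + 690)*(211 - 58))*((9*(-2))*(-6)) = (743 + sqrt(24)) + (294*153)*(-18*(-6)) = (743 + 2*sqrt(6)) + 44982*108 = (743 + 2*sqrt(6)) + 4858056 = 4858799 + 2*sqrt(6)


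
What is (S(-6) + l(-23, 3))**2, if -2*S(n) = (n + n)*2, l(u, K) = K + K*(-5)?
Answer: 0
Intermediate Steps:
l(u, K) = -4*K (l(u, K) = K - 5*K = -4*K)
S(n) = -2*n (S(n) = -(n + n)*2/2 = -2*n*2/2 = -2*n)
(S(-6) + l(-23, 3))**2 = (-2*(-6) - 4*3)**2 = (12 - 12)**2 = 0**2 = 0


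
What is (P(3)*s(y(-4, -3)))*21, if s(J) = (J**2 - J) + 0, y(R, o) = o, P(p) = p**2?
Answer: 2268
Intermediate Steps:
s(J) = J**2 - J
(P(3)*s(y(-4, -3)))*21 = (3**2*(-3*(-1 - 3)))*21 = (9*(-3*(-4)))*21 = (9*12)*21 = 108*21 = 2268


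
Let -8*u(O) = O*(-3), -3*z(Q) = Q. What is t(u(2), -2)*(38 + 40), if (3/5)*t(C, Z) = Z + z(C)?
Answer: -585/2 ≈ -292.50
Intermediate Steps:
z(Q) = -Q/3
u(O) = 3*O/8 (u(O) = -O*(-3)/8 = -(-3)*O/8 = 3*O/8)
t(C, Z) = -5*C/9 + 5*Z/3 (t(C, Z) = 5*(Z - C/3)/3 = -5*C/9 + 5*Z/3)
t(u(2), -2)*(38 + 40) = (-5*2/24 + (5/3)*(-2))*(38 + 40) = (-5/9*¾ - 10/3)*78 = (-5/12 - 10/3)*78 = -15/4*78 = -585/2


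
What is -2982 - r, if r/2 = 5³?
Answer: -3232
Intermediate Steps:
r = 250 (r = 2*5³ = 2*125 = 250)
-2982 - r = -2982 - 1*250 = -2982 - 250 = -3232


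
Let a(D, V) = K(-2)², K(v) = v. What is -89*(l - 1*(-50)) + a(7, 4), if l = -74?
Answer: 2140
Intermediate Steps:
a(D, V) = 4 (a(D, V) = (-2)² = 4)
-89*(l - 1*(-50)) + a(7, 4) = -89*(-74 - 1*(-50)) + 4 = -89*(-74 + 50) + 4 = -89*(-24) + 4 = 2136 + 4 = 2140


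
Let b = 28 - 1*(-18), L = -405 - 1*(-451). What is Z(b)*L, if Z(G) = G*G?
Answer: 97336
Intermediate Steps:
L = 46 (L = -405 + 451 = 46)
b = 46 (b = 28 + 18 = 46)
Z(G) = G**2
Z(b)*L = 46**2*46 = 2116*46 = 97336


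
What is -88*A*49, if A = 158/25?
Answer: -681296/25 ≈ -27252.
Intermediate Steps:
A = 158/25 (A = 158*(1/25) = 158/25 ≈ 6.3200)
-88*A*49 = -88*158/25*49 = -13904/25*49 = -681296/25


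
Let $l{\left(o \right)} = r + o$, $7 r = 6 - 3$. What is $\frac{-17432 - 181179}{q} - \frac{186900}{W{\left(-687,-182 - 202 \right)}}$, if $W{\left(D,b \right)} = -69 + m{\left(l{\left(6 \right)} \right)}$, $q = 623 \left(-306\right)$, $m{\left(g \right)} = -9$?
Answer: $\frac{49923997}{20826} \approx 2397.2$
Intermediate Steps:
$r = \frac{3}{7}$ ($r = \frac{6 - 3}{7} = \frac{1}{7} \cdot 3 = \frac{3}{7} \approx 0.42857$)
$l{\left(o \right)} = \frac{3}{7} + o$
$q = -190638$
$W{\left(D,b \right)} = -78$ ($W{\left(D,b \right)} = -69 - 9 = -78$)
$\frac{-17432 - 181179}{q} - \frac{186900}{W{\left(-687,-182 - 202 \right)}} = \frac{-17432 - 181179}{-190638} - \frac{186900}{-78} = \left(-198611\right) \left(- \frac{1}{190638}\right) - - \frac{31150}{13} = \frac{1669}{1602} + \frac{31150}{13} = \frac{49923997}{20826}$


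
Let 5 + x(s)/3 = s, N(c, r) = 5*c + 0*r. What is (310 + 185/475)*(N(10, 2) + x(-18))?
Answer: -29487/5 ≈ -5897.4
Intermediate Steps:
N(c, r) = 5*c (N(c, r) = 5*c + 0 = 5*c)
x(s) = -15 + 3*s
(310 + 185/475)*(N(10, 2) + x(-18)) = (310 + 185/475)*(5*10 + (-15 + 3*(-18))) = (310 + 185*(1/475))*(50 + (-15 - 54)) = (310 + 37/95)*(50 - 69) = (29487/95)*(-19) = -29487/5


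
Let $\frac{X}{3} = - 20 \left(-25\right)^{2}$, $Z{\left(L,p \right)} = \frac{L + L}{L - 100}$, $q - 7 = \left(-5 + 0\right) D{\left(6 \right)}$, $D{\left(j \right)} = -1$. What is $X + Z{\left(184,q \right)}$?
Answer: $- \frac{787408}{21} \approx -37496.0$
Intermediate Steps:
$q = 12$ ($q = 7 + \left(-5 + 0\right) \left(-1\right) = 7 - -5 = 7 + 5 = 12$)
$Z{\left(L,p \right)} = \frac{2 L}{-100 + L}$
$X = -37500$ ($X = 3 \left(- 20 \left(-25\right)^{2}\right) = 3 \left(\left(-20\right) 625\right) = 3 \left(-12500\right) = -37500$)
$X + Z{\left(184,q \right)} = -37500 + 2 \cdot 184 \frac{1}{-100 + 184} = -37500 + 2 \cdot 184 \cdot \frac{1}{84} = -37500 + \frac{92}{21} = - \frac{787408}{21}$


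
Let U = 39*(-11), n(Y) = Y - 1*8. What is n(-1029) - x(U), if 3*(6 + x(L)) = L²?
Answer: -62378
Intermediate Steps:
n(Y) = -8 + Y (n(Y) = Y - 8 = -8 + Y)
U = -429
x(L) = -6 + L²/3
n(-1029) - x(U) = (-8 - 1029) - (-6 + (⅓)*(-429)²) = -1037 - (-6 + (⅓)*184041) = -1037 - (-6 + 61347) = -1037 - 1*61341 = -1037 - 61341 = -62378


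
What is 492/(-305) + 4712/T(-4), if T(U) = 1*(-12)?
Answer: -360766/915 ≈ -394.28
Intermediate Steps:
T(U) = -12
492/(-305) + 4712/T(-4) = 492/(-305) + 4712/(-12) = 492*(-1/305) + 4712*(-1/12) = -492/305 - 1178/3 = -360766/915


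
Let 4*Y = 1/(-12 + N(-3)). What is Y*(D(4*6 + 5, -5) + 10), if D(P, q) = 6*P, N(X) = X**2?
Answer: -46/3 ≈ -15.333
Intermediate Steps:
Y = -1/12 (Y = 1/(4*(-12 + (-3)**2)) = 1/(4*(-12 + 9)) = (1/4)/(-3) = (1/4)*(-1/3) = -1/12 ≈ -0.083333)
Y*(D(4*6 + 5, -5) + 10) = -(6*(4*6 + 5) + 10)/12 = -(6*(24 + 5) + 10)/12 = -(6*29 + 10)/12 = -(174 + 10)/12 = -1/12*184 = -46/3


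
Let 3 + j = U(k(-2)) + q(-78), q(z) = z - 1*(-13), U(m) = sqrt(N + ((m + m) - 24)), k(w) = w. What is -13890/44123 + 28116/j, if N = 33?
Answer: -84422392134/203804137 - 28116*sqrt(5)/4619 ≈ -427.84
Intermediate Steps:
U(m) = sqrt(9 + 2*m) (U(m) = sqrt(33 + ((m + m) - 24)) = sqrt(33 + (2*m - 24)) = sqrt(33 + (-24 + 2*m)) = sqrt(9 + 2*m))
q(z) = 13 + z (q(z) = z + 13 = 13 + z)
j = -68 + sqrt(5) (j = -3 + (sqrt(9 + 2*(-2)) + (13 - 78)) = -3 + (sqrt(9 - 4) - 65) = -3 + (sqrt(5) - 65) = -3 + (-65 + sqrt(5)) = -68 + sqrt(5) ≈ -65.764)
-13890/44123 + 28116/j = -13890/44123 + 28116/(-68 + sqrt(5))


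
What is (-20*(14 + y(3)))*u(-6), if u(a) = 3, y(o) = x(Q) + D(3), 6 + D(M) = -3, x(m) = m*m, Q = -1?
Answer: -360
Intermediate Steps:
x(m) = m²
D(M) = -9 (D(M) = -6 - 3 = -9)
y(o) = -8 (y(o) = (-1)² - 9 = 1 - 9 = -8)
(-20*(14 + y(3)))*u(-6) = -20*(14 - 8)*3 = -20*6*3 = -120*3 = -360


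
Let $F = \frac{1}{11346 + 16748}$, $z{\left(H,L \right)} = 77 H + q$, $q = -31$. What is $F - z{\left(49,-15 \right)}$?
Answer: $- \frac{105127747}{28094} \approx -3742.0$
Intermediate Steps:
$z{\left(H,L \right)} = -31 + 77 H$ ($z{\left(H,L \right)} = 77 H - 31 = -31 + 77 H$)
$F = \frac{1}{28094} \approx 3.5595 \cdot 10^{-5}$
$F - z{\left(49,-15 \right)} = \frac{1}{28094} - \left(-31 + 77 \cdot 49\right) = \frac{1}{28094} - \left(-31 + 3773\right) = \frac{1}{28094} - 3742 = - \frac{105127747}{28094}$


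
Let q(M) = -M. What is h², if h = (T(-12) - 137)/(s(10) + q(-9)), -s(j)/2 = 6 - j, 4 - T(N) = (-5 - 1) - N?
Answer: 19321/289 ≈ 66.855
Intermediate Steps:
T(N) = 10 + N (T(N) = 4 - ((-5 - 1) - N) = 4 - (-6 - N) = 4 + (6 + N) = 10 + N)
s(j) = -12 + 2*j (s(j) = -2*(6 - j) = -12 + 2*j)
h = -139/17 (h = ((10 - 12) - 137)/((-12 + 2*10) - 1*(-9)) = (-2 - 137)/((-12 + 20) + 9) = -139/(8 + 9) = -139/17 ≈ -8.1765)
h² = (-139/17)² = 19321/289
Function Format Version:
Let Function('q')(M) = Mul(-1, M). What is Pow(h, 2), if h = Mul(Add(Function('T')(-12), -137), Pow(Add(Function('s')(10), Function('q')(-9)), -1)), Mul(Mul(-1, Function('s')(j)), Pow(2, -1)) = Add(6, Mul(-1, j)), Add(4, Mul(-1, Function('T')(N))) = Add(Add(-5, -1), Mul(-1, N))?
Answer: Rational(19321, 289) ≈ 66.855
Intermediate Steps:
Function('T')(N) = Add(10, N) (Function('T')(N) = Add(4, Mul(-1, Add(Add(-5, -1), Mul(-1, N)))) = Add(4, Mul(-1, Add(-6, Mul(-1, N)))) = Add(4, Add(6, N)) = Add(10, N))
Function('s')(j) = Add(-12, Mul(2, j)) (Function('s')(j) = Mul(-2, Add(6, Mul(-1, j))) = Add(-12, Mul(2, j)))
h = Rational(-139, 17) (h = Mul(Add(Add(10, -12), -137), Pow(Add(Add(-12, Mul(2, 10)), Mul(-1, -9)), -1)) = Mul(Add(-2, -137), Pow(Add(Add(-12, 20), 9), -1)) = Mul(-139, Pow(Add(8, 9), -1)) = Mul(-139, Pow(17, -1)) = Mul(-139, Rational(1, 17)) = Rational(-139, 17) ≈ -8.1765)
Pow(h, 2) = Pow(Rational(-139, 17), 2) = Rational(19321, 289)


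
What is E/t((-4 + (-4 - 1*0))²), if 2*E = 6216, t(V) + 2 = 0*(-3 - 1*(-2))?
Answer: -1554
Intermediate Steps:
t(V) = -2 (t(V) = -2 + 0*(-3 - 1*(-2)) = -2 + 0*(-3 + 2) = -2 + 0*(-1) = -2 + 0 = -2)
E = 3108 (E = (½)*6216 = 3108)
E/t((-4 + (-4 - 1*0))²) = 3108/(-2) = 3108*(-½) = -1554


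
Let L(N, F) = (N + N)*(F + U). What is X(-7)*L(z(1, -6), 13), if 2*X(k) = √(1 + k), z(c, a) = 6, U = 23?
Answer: 216*I*√6 ≈ 529.09*I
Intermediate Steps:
L(N, F) = 2*N*(23 + F) (L(N, F) = (N + N)*(F + 23) = (2*N)*(23 + F) = 2*N*(23 + F))
X(k) = √(1 + k)/2
X(-7)*L(z(1, -6), 13) = (√(1 - 7)/2)*(2*6*(23 + 13)) = (√(-6)/2)*(2*6*36) = ((I*√6)/2)*432 = (I*√6/2)*432 = 216*I*√6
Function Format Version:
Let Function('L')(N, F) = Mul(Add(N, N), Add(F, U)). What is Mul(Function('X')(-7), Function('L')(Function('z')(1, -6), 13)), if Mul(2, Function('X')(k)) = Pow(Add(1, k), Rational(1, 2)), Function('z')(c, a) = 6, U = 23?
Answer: Mul(216, I, Pow(6, Rational(1, 2))) ≈ Mul(529.09, I)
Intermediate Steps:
Function('L')(N, F) = Mul(2, N, Add(23, F)) (Function('L')(N, F) = Mul(Add(N, N), Add(F, 23)) = Mul(Mul(2, N), Add(23, F)) = Mul(2, N, Add(23, F)))
Function('X')(k) = Mul(Rational(1, 2), Pow(Add(1, k), Rational(1, 2)))
Mul(Function('X')(-7), Function('L')(Function('z')(1, -6), 13)) = Mul(Mul(Rational(1, 2), Pow(Add(1, -7), Rational(1, 2))), Mul(2, 6, Add(23, 13))) = Mul(Mul(Rational(1, 2), Pow(-6, Rational(1, 2))), Mul(2, 6, 36)) = Mul(Mul(Rational(1, 2), Mul(I, Pow(6, Rational(1, 2)))), 432) = Mul(Mul(Rational(1, 2), I, Pow(6, Rational(1, 2))), 432) = Mul(216, I, Pow(6, Rational(1, 2)))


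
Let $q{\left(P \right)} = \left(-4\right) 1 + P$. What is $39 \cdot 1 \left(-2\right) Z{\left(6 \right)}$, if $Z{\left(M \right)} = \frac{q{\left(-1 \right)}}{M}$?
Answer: $65$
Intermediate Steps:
$q{\left(P \right)} = -4 + P$
$Z{\left(M \right)} = - \frac{5}{M}$ ($Z{\left(M \right)} = \frac{-4 - 1}{M} = - \frac{5}{M}$)
$39 \cdot 1 \left(-2\right) Z{\left(6 \right)} = 39 \cdot 1 \left(-2\right) \left(- \frac{5}{6}\right) = 39 \left(-2\right) \left(\left(-5\right) \frac{1}{6}\right) = \left(-78\right) \left(- \frac{5}{6}\right) = 65$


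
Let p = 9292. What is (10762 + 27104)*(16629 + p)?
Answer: 981524586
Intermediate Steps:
(10762 + 27104)*(16629 + p) = (10762 + 27104)*(16629 + 9292) = 37866*25921 = 981524586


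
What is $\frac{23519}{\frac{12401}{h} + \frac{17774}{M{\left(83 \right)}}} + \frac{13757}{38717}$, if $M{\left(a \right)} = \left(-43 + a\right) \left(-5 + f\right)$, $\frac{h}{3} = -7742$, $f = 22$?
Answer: $\frac{3596763296745337}{3914155552237} \approx 918.91$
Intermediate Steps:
$h = -23226$ ($h = 3 \left(-7742\right) = -23226$)
$M{\left(a \right)} = -731 + 17 a$ ($M{\left(a \right)} = \left(-43 + a\right) \left(-5 + 22\right) = \left(-43 + a\right) 17 = -731 + 17 a$)
$\frac{23519}{\frac{12401}{h} + \frac{17774}{M{\left(83 \right)}}} + \frac{13757}{38717} = \frac{23519}{\frac{12401}{-23226} + \frac{17774}{-731 + 17 \cdot 83}} + \frac{13757}{38717} = \frac{23519}{12401 \left(- \frac{1}{23226}\right) + \frac{17774}{-731 + 1411}} + 13757 \cdot \frac{1}{38717} = \frac{23519}{- \frac{12401}{23226} + \frac{17774}{680}} + \frac{13757}{38717} = \frac{23519}{- \frac{12401}{23226} + 17774 \cdot \frac{1}{680}} + \frac{13757}{38717} = \frac{23519}{- \frac{12401}{23226} + \frac{8887}{340}} + \frac{13757}{38717} = \frac{23519}{\frac{101096561}{3948420}} + \frac{13757}{38717} = 23519 \cdot \frac{3948420}{101096561} + \frac{13757}{38717} = \frac{92862889980}{101096561} + \frac{13757}{38717} = \frac{3596763296745337}{3914155552237}$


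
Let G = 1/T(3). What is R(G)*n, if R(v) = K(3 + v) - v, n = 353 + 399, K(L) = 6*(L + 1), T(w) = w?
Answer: 57904/3 ≈ 19301.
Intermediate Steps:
K(L) = 6 + 6*L (K(L) = 6*(1 + L) = 6 + 6*L)
n = 752
G = ⅓ (G = 1/3 = ⅓ ≈ 0.33333)
R(v) = 24 + 5*v (R(v) = (6 + 6*(3 + v)) - v = (6 + (18 + 6*v)) - v = (24 + 6*v) - v = 24 + 5*v)
R(G)*n = (24 + 5*(⅓))*752 = (24 + 5/3)*752 = (77/3)*752 = 57904/3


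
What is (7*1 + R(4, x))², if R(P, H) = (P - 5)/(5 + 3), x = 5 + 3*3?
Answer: 3025/64 ≈ 47.266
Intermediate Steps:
x = 14 (x = 5 + 9 = 14)
R(P, H) = -5/8 + P/8 (R(P, H) = (-5 + P)/8 = (-5 + P)*(⅛) = -5/8 + P/8)
(7*1 + R(4, x))² = (7*1 + (-5/8 + (⅛)*4))² = (7 + (-5/8 + ½))² = (7 - ⅛)² = (55/8)² = 3025/64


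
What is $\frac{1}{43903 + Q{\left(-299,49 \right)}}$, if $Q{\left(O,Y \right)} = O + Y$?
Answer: $\frac{1}{43653} \approx 2.2908 \cdot 10^{-5}$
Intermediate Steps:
$\frac{1}{43903 + Q{\left(-299,49 \right)}} = \frac{1}{43903 + \left(-299 + 49\right)} = \frac{1}{43903 - 250} = \frac{1}{43653}$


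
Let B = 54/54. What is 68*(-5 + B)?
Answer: -272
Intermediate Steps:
B = 1 (B = 54*(1/54) = 1)
68*(-5 + B) = 68*(-5 + 1) = 68*(-4) = -272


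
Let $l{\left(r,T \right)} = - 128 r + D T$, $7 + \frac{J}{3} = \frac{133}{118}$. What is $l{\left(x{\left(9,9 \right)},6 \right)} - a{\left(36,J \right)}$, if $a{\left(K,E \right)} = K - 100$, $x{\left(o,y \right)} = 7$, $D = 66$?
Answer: $-436$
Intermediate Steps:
$J = - \frac{2079}{118}$ ($J = -21 + 3 \cdot \frac{133}{118} = -21 + \frac{399}{118} = - \frac{2079}{118} \approx -17.619$)
$l{\left(r,T \right)} = - 128 r + 66 T$
$a{\left(K,E \right)} = -100 + K$ ($a{\left(K,E \right)} = K - 100 = -100 + K$)
$l{\left(x{\left(9,9 \right)},6 \right)} - a{\left(36,J \right)} = \left(\left(-128\right) 7 + 66 \cdot 6\right) - \left(-100 + 36\right) = \left(-896 + 396\right) - -64 = -500 + 64 = -436$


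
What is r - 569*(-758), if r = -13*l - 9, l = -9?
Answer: 431410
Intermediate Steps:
r = 108 (r = -13*(-9) - 9 = 117 - 9 = 108)
r - 569*(-758) = 108 - 569*(-758) = 108 + 431302 = 431410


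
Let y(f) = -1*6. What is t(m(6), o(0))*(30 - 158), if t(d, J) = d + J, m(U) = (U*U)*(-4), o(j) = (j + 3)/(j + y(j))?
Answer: 18496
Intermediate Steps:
y(f) = -6
o(j) = (3 + j)/(-6 + j) (o(j) = (j + 3)/(j - 6) = (3 + j)/(-6 + j))
m(U) = -4*U² (m(U) = U²*(-4) = -4*U²)
t(d, J) = J + d
t(m(6), o(0))*(30 - 158) = ((3 + 0)/(-6 + 0) - 4*6²)*(30 - 158) = (3/(-6) - 4*36)*(-128) = (-⅙*3 - 144)*(-128) = (-½ - 144)*(-128) = -289/2*(-128) = 18496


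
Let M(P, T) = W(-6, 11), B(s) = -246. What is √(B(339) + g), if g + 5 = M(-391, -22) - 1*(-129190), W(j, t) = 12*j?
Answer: √128867 ≈ 358.98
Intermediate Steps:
M(P, T) = -72 (M(P, T) = 12*(-6) = -72)
g = 129113 (g = -5 + (-72 - 1*(-129190)) = -5 + (-72 + 129190) = -5 + 129118 = 129113)
√(B(339) + g) = √(-246 + 129113) = √128867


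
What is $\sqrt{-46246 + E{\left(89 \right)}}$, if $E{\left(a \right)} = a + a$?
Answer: $2 i \sqrt{11517} \approx 214.63 i$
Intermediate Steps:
$E{\left(a \right)} = 2 a$
$\sqrt{-46246 + E{\left(89 \right)}} = \sqrt{-46246 + 2 \cdot 89} = \sqrt{-46246 + 178} = \sqrt{-46068} = 2 i \sqrt{11517}$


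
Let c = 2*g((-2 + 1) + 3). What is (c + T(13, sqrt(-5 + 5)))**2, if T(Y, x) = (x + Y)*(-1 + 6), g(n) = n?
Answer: 4761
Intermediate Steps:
T(Y, x) = 5*Y + 5*x (T(Y, x) = (Y + x)*5 = 5*Y + 5*x)
c = 4 (c = 2*((-2 + 1) + 3) = 2*(-1 + 3) = 2*2 = 4)
(c + T(13, sqrt(-5 + 5)))**2 = (4 + (5*13 + 5*sqrt(-5 + 5)))**2 = (4 + (65 + 5*sqrt(0)))**2 = (4 + (65 + 5*0))**2 = (4 + (65 + 0))**2 = (4 + 65)**2 = 69**2 = 4761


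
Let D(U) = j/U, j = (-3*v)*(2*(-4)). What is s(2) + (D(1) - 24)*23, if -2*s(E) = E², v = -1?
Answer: -1106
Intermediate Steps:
j = -24 (j = (-3*(-1))*(2*(-4)) = 3*(-8) = -24)
D(U) = -24/U
s(E) = -E²/2
s(2) + (D(1) - 24)*23 = -½*2² + (-24/1 - 24)*23 = -½*4 + (-24*1 - 24)*23 = -2 + (-24 - 24)*23 = -2 - 48*23 = -2 - 1104 = -1106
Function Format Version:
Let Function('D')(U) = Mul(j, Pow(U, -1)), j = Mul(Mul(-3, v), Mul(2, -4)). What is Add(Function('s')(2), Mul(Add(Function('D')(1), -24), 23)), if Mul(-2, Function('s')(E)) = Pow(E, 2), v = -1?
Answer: -1106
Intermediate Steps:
j = -24 (j = Mul(Mul(-3, -1), Mul(2, -4)) = Mul(3, -8) = -24)
Function('D')(U) = Mul(-24, Pow(U, -1))
Function('s')(E) = Mul(Rational(-1, 2), Pow(E, 2))
Add(Function('s')(2), Mul(Add(Function('D')(1), -24), 23)) = Add(Mul(Rational(-1, 2), Pow(2, 2)), Mul(Add(Mul(-24, Pow(1, -1)), -24), 23)) = Add(Mul(Rational(-1, 2), 4), Mul(Add(Mul(-24, 1), -24), 23)) = Add(-2, Mul(Add(-24, -24), 23)) = Add(-2, Mul(-48, 23)) = Add(-2, -1104) = -1106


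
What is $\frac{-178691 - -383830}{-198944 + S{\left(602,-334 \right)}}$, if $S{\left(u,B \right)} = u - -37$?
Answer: $- \frac{12067}{11665} \approx -1.0345$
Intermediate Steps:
$S{\left(u,B \right)} = 37 + u$ ($S{\left(u,B \right)} = u + 37 = 37 + u$)
$\frac{-178691 - -383830}{-198944 + S{\left(602,-334 \right)}} = \frac{-178691 - -383830}{-198944 + \left(37 + 602\right)} = \frac{-178691 + 383830}{-198944 + 639} = \frac{205139}{-198305} = 205139 \left(- \frac{1}{198305}\right) = - \frac{12067}{11665}$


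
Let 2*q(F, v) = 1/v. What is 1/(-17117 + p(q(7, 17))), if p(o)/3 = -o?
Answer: -34/581981 ≈ -5.8421e-5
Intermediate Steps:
q(F, v) = 1/(2*v)
p(o) = -3*o (p(o) = 3*(-o) = -3*o)
1/(-17117 + p(q(7, 17))) = 1/(-17117 - 3/(2*17)) = 1/(-17117 - 3*1/34) = 1/(-17117 - 3/34) = 1/(-581981/34) = -34/581981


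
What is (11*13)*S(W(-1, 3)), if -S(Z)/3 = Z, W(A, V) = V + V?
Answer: -2574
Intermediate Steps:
W(A, V) = 2*V
S(Z) = -3*Z
(11*13)*S(W(-1, 3)) = (11*13)*(-6*3) = 143*(-3*6) = 143*(-18) = -2574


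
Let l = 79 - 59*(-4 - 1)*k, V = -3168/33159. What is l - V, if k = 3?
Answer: 10656148/11053 ≈ 964.10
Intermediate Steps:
V = -1056/11053 (V = -3168*1/33159 = -1056/11053 ≈ -0.095540)
l = 964 (l = 79 - 59*(-4 - 1)*3 = 79 - (-295)*3 = 79 - 59*(-15) = 79 + 885 = 964)
l - V = 964 - 1*(-1056/11053) = 964 + 1056/11053 = 10656148/11053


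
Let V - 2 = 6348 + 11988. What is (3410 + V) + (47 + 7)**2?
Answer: 24664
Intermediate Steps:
V = 18338 (V = 2 + (6348 + 11988) = 2 + 18336 = 18338)
(3410 + V) + (47 + 7)**2 = (3410 + 18338) + (47 + 7)**2 = 21748 + 54**2 = 21748 + 2916 = 24664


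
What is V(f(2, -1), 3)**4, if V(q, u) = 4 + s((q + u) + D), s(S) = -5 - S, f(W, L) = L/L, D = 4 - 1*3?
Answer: 1296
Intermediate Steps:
D = 1 (D = 4 - 3 = 1)
f(W, L) = 1
V(q, u) = -2 - q - u (V(q, u) = 4 + (-5 - ((q + u) + 1)) = 4 + (-5 - (1 + q + u)) = 4 + (-5 + (-1 - q - u)) = 4 + (-6 - q - u) = -2 - q - u)
V(f(2, -1), 3)**4 = (-2 - 1*1 - 1*3)**4 = (-2 - 1 - 3)**4 = (-6)**4 = 1296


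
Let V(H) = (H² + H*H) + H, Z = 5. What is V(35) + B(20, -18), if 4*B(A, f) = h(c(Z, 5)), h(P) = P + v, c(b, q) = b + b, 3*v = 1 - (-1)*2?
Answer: 9951/4 ≈ 2487.8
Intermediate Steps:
v = 1 (v = (1 - (-1)*2)/3 = (1 - 1*(-2))/3 = (1 + 2)/3 = (⅓)*3 = 1)
c(b, q) = 2*b
h(P) = 1 + P (h(P) = P + 1 = 1 + P)
V(H) = H + 2*H² (V(H) = (H² + H²) + H = 2*H² + H = H + 2*H²)
B(A, f) = 11/4 (B(A, f) = (1 + 2*5)/4 = (1 + 10)/4 = (¼)*11 = 11/4)
V(35) + B(20, -18) = 35*(1 + 2*35) + 11/4 = 35*(1 + 70) + 11/4 = 35*71 + 11/4 = 2485 + 11/4 = 9951/4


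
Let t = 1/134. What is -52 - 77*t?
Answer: -7045/134 ≈ -52.575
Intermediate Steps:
t = 1/134 ≈ 0.0074627
-52 - 77*t = -52 - 77*1/134 = -52 - 77/134 = -7045/134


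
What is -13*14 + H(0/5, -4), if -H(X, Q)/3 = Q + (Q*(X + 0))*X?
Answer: -170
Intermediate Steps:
H(X, Q) = -3*Q - 3*Q*X**2 (H(X, Q) = -3*(Q + (Q*(X + 0))*X) = -3*(Q + (Q*X)*X) = -3*(Q + Q*X**2) = -3*Q - 3*Q*X**2)
-13*14 + H(0/5, -4) = -13*14 - 3*(-4)*(1 + (0/5)**2) = -182 - 3*(-4)*(1 + (0*(1/5))**2) = -182 - 3*(-4)*(1 + 0**2) = -182 - 3*(-4)*(1 + 0) = -182 - 3*(-4)*1 = -182 + 12 = -170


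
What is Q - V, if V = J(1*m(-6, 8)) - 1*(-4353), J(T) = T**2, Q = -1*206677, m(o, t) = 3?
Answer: -211039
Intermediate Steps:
Q = -206677
V = 4362 (V = (1*3)**2 - 1*(-4353) = 3**2 + 4353 = 9 + 4353 = 4362)
Q - V = -206677 - 1*4362 = -206677 - 4362 = -211039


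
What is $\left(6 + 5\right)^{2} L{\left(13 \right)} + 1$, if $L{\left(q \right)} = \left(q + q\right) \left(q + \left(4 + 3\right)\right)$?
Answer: $62921$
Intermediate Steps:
$L{\left(q \right)} = 2 q \left(7 + q\right)$ ($L{\left(q \right)} = 2 q \left(q + 7\right) = 2 q \left(7 + q\right)$)
$\left(6 + 5\right)^{2} L{\left(13 \right)} + 1 = \left(6 + 5\right)^{2} \cdot 2 \cdot 13 \left(7 + 13\right) + 1 = 11^{2} \cdot 2 \cdot 13 \cdot 20 + 1 = 121 \cdot 520 + 1 = 62920 + 1 = 62921$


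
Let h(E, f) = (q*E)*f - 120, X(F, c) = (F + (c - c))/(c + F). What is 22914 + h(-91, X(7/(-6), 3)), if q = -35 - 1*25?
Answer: 212514/11 ≈ 19319.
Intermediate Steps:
X(F, c) = F/(F + c) (X(F, c) = (F + 0)/(F + c) = F/(F + c))
q = -60 (q = -35 - 25 = -60)
h(E, f) = -120 - 60*E*f (h(E, f) = (-60*E)*f - 120 = -60*E*f - 120 = -120 - 60*E*f)
22914 + h(-91, X(7/(-6), 3)) = 22914 + (-120 - 60*(-91)*(7/(-6))/(7/(-6) + 3)) = 22914 + (-120 - 60*(-91)*(7*(-⅙))/(7*(-⅙) + 3)) = 22914 + (-120 - 60*(-91)*(-7/(6*(-7/6 + 3)))) = 22914 + (-120 - 60*(-91)*(-7/(6*11/6))) = 22914 + (-120 - 60*(-91)*(-7/6*6/11)) = 22914 + (-120 - 60*(-91)*(-7/11)) = 22914 + (-120 - 38220/11) = 22914 - 39540/11 = 212514/11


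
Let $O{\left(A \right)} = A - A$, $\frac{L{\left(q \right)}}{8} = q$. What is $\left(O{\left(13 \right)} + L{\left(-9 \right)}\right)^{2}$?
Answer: $5184$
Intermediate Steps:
$L{\left(q \right)} = 8 q$
$O{\left(A \right)} = 0$
$\left(O{\left(13 \right)} + L{\left(-9 \right)}\right)^{2} = \left(0 + 8 \left(-9\right)\right)^{2} = \left(0 - 72\right)^{2} = \left(-72\right)^{2} = 5184$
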